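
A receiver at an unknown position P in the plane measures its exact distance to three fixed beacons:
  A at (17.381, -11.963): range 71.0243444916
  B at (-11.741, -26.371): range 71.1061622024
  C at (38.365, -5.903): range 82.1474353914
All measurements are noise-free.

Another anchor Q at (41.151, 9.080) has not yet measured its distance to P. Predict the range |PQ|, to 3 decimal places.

76.717

eq1: (x − 17.381)² + (y + 11.963)² = 71.0243444916²
eq2: (x + 11.741)² + (y + 26.371)² = 71.1061622024²
eq3: (x − 38.365)² + (y + 5.903)² = 82.1474353914²
eq1−eq2, eq1−eq3 (x²,y² cancel):
  -58.244·x − 28.816·y = 376.439399
  41.968·x + 12.120·y = -642.237527
det = -58.244·12.120 − -28.816·41.968 = 503.432608
x = (376.439399·12.120 − -28.816·-642.237527) / 503.432608 = -27.698387
y = (-58.244·-642.237527 − 376.439399·41.968) / 503.432608 = 42.921482
|P − Q| = √((-27.698387 − 41.151)² + (42.921482 − 9.080)²) = 76.716908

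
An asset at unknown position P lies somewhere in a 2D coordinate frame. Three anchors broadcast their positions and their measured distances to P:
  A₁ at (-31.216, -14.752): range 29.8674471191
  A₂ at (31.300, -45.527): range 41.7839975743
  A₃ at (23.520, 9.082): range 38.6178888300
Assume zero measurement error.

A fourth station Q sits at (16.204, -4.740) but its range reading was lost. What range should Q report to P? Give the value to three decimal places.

eq1: (x + 31.216)² + (y + 14.752)² = 29.8674471191²
eq2: (x − 31.300)² + (y + 45.527)² = 41.7839975743²
eq3: (x − 23.520)² + (y − 9.082)² = 38.6178888300²
eq1−eq2, eq1−eq3 (x²,y² cancel):
  125.032·x − 61.550·y = 1006.499513
  109.472·x + 47.668·y = -1155.663976
det = 125.032·47.668 − -61.550·109.472 = 12698.026976
x = (1006.499513·47.668 − -61.550·-1155.663976) / 12698.026976 = -1.823378
y = (125.032·-1155.663976 − 1006.499513·109.472) / 12698.026976 = -20.056541
|P − Q| = √((-1.823378 − 16.204)² + (-20.056541 − -4.740)²) = 23.655502

23.656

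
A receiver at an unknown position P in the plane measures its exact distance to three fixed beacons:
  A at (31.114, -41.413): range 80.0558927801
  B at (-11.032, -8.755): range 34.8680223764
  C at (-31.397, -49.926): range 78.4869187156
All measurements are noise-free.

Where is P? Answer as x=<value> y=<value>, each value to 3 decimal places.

eq1: (x − 31.114)² + (y + 41.413)² = 80.0558927801²
eq2: (x + 11.032)² + (y + 8.755)² = 34.8680223764²
eq3: (x + 31.397)² + (y + 49.926)² = 78.4869187156²
eq2−eq1, eq2−eq3 (x²,y² cancel):
  84.292·x − 65.316·y = -2708.404468
  -40.730·x − 82.342·y = -1664.395389
det = 84.292·-82.342 − -65.316·-40.730 = -9601.092544
x = (-2708.404468·-82.342 − -65.316·-1664.395389) / -9601.092544 = -11.905290
y = (84.292·-1664.395389 − -2708.404468·-40.730) / -9601.092544 = 26.102085

x=-11.905 y=26.102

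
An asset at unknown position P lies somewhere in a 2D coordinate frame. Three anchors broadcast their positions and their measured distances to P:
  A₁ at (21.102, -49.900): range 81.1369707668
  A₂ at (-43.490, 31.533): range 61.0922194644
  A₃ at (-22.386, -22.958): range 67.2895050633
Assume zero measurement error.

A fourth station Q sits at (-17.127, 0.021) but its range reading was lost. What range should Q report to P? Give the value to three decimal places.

eq1: (x − 21.102)² + (y + 49.900)² = 81.1369707668²
eq2: (x + 43.490)² + (y − 31.533)² = 61.0922194644²
eq3: (x + 22.386)² + (y + 22.958)² = 67.2895050633²
eq1−eq2, eq1−eq3 (x²,y² cancel):
  -129.184·x + 162.866·y = 2801.354531
  -86.976·x + 53.884·y = 148.228890
det = -129.184·53.884 − 162.866·-86.976 = 7204.482560
x = (2801.354531·53.884 − 162.866·148.228890) / 7204.482560 = 17.601089
y = (-129.184·148.228890 − 2801.354531·-86.976) / 7204.482560 = 31.161407
|P − Q| = √((17.601089 − -17.127)² + (31.161407 − 0.021)²) = 46.645097

46.645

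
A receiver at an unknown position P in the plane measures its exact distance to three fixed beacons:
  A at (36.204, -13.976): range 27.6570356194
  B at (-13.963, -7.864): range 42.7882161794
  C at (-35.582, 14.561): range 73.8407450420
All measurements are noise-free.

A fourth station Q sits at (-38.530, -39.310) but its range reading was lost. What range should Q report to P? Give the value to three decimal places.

eq1: (x − 36.204)² + (y + 13.976)² = 27.6570356194²
eq2: (x + 13.963)² + (y + 7.864)² = 42.7882161794²
eq3: (x + 35.582)² + (y − 14.561)² = 73.8407450420²
eq2−eq1, eq2−eq3 (x²,y² cancel):
  100.334·x − 12.224·y = 2315.170152
  -43.238·x + 44.850·y = -2400.330605
det = 100.334·44.850 − -12.224·-43.238 = 3971.438588
x = (2315.170152·44.850 − -12.224·-2400.330605) / 3971.438588 = 18.757369
y = (100.334·-2400.330605 − 2315.170152·-43.238) / 3971.438588 = -35.435886
|P − Q| = √((18.757369 − -38.530)² + (-35.435886 − -39.310)²) = 57.418215

57.418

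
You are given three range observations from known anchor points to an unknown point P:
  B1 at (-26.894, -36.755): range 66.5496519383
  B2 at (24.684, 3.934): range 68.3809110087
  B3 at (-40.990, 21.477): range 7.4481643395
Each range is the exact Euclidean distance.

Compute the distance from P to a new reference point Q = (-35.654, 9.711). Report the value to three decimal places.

19.266

eq1: (x + 26.894)² + (y + 36.755)² = 66.5496519383²
eq2: (x − 24.684)² + (y − 3.934)² = 68.3809110087²
eq3: (x + 40.990)² + (y − 21.477)² = 7.4481643395²
eq3−eq1, eq3−eq2 (x²,y² cancel):
  28.192·x − 116.464·y = -4440.605389
  131.348·x − 35.086·y = -6137.139255
det = 28.192·-35.086 − -116.464·131.348 = 14308.168960
x = (-4440.605389·-35.086 − -116.464·-6137.139255) / 14308.168960 = -39.065286
y = (28.192·-6137.139255 − -4440.605389·131.348) / 14308.168960 = 28.672181
|P − Q| = √((-39.065286 − -35.654)² + (28.672181 − 9.711)²) = 19.265597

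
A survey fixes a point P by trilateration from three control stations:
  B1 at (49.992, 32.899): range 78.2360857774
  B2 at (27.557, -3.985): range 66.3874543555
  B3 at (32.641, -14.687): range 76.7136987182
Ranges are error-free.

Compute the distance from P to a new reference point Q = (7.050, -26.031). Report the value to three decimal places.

67.909

eq1: (x − 49.992)² + (y − 32.899)² = 78.2360857774²
eq2: (x − 27.557)² + (y + 3.985)² = 66.3874543555²
eq3: (x − 32.641)² + (y + 14.687)² = 76.7136987182²
eq1−eq3, eq1−eq2 (x²,y² cancel):
  -34.702·x − 95.172·y = -2064.507868
  -44.870·x − 73.768·y = -1092.684769
det = -34.702·-73.768 − -95.172·-44.870 = -1710.470504
x = (-2064.507868·-73.768 − -95.172·-1092.684769) / -1710.470504 = -28.238792
y = (-34.702·-1092.684769 − -2064.507868·-44.870) / -1710.470504 = 31.988930
|P − Q| = √((-28.238792 − 7.050)² + (31.988930 − -26.031)²) = 67.908844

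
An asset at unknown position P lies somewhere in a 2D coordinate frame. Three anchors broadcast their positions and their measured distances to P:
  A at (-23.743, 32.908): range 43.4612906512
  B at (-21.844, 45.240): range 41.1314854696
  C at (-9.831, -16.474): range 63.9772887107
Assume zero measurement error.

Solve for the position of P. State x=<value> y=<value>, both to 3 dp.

x=19.028 y=40.625

eq1: (x + 23.743)² + (y − 32.908)² = 43.4612906512²
eq2: (x + 21.844)² + (y − 45.240)² = 41.1314854696²
eq3: (x + 9.831)² + (y + 16.474)² = 63.9772887107²
eq3−eq2, eq3−eq1 (x²,y² cancel):
  -24.026·x + 123.428·y = 4557.071073
  -27.824·x + 98.764·y = 3482.834962
det = -24.026·98.764 − 123.428·-27.824 = 1061.356808
x = (4557.071073·98.764 − 123.428·3482.834962) / 1061.356808 = 19.027733
y = (-24.026·3482.834962 − 4557.071073·-27.824) / 1061.356808 = 40.624748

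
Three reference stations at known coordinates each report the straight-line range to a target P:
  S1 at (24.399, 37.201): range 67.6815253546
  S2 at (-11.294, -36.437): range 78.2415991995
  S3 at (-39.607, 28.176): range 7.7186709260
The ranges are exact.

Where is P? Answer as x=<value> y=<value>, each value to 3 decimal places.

x=-43.246 y=34.983

eq1: (x − 24.399)² + (y − 37.201)² = 67.6815253546²
eq2: (x + 11.294)² + (y + 36.437)² = 78.2415991995²
eq3: (x + 39.607)² + (y − 28.176)² = 7.7186709260²
eq1−eq3, eq1−eq2 (x²,y² cancel):
  -128.012·x − 18.050·y = 4904.586816
  -71.386·x − 147.276·y = -2064.975168
det = -128.012·-147.276 − -18.050·-71.386 = 17564.578012
x = (4904.586816·-147.276 − -18.050·-2064.975168) / 17564.578012 = -43.246170
y = (-128.012·-2064.975168 − 4904.586816·-71.386) / 17564.578012 = 34.982932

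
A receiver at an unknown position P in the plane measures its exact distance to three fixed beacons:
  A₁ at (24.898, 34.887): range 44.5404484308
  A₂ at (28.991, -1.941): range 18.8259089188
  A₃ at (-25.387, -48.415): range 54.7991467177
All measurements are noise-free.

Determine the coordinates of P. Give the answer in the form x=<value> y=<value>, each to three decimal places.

eq1: (x − 24.898)² + (y − 34.887)² = 44.5404484308²
eq2: (x − 28.991)² + (y + 1.941)² = 18.8259089188²
eq3: (x + 25.387)² + (y + 48.415)² = 54.7991467177²
eq2−eq3, eq2−eq1 (x²,y² cancel):
  -108.756·x − 92.948·y = -504.265202
  -8.186·x + 73.656·y = -636.669089
det = -108.756·73.656 − -92.948·-8.186 = -8771.404264
x = (-504.265202·73.656 − -92.948·-636.669089) / -8771.404264 = 10.981055
y = (-108.756·-636.669089 − -504.265202·-8.186) / -8771.404264 = -7.423403

x=10.981 y=-7.423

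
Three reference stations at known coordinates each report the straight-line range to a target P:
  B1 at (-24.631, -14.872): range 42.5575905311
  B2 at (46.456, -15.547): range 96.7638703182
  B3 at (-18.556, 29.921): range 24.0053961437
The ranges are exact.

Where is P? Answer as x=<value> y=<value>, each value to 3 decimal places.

eq1: (x + 24.631)² + (y + 14.872)² = 42.5575905311²
eq2: (x − 46.456)² + (y + 15.547)² = 96.7638703182²
eq3: (x + 18.556)² + (y − 29.921)² = 24.0053961437²
eq3−eq2, eq3−eq1 (x²,y² cancel):
  130.024·x − 90.936·y = -7626.709787
  -12.150·x − 89.586·y = -1646.618300
det = 130.024·-89.586 − -90.936·-12.150 = -12753.202464
x = (-7626.709787·-89.586 − -90.936·-1646.618300) / -12753.202464 = -41.833378
y = (130.024·-1646.618300 − -7626.709787·-12.150) / -12753.202464 = 24.053913

x=-41.833 y=24.054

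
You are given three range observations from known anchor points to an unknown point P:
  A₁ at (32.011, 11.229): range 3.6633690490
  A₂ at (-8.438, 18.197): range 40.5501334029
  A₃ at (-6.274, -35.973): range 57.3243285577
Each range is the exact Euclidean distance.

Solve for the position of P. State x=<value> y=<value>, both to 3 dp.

x=30.753 y=7.788

eq1: (x − 32.011)² + (y − 11.229)² = 3.6633690490²
eq2: (x + 8.438)² + (y − 18.197)² = 40.5501334029²
eq3: (x + 6.274)² + (y + 35.973)² = 57.3243285577²
eq3−eq1, eq3−eq2 (x²,y² cancel):
  76.570·x + 94.404·y = 3090.033129
  -4.328·x + 108.340·y = 710.676174
det = 76.570·108.340 − 94.404·-4.328 = 8704.174312
x = (3090.033129·108.340 − 94.404·710.676174) / 8704.174312 = 30.753464
y = (76.570·710.676174 − 3090.033129·-4.328) / 8704.174312 = 7.788233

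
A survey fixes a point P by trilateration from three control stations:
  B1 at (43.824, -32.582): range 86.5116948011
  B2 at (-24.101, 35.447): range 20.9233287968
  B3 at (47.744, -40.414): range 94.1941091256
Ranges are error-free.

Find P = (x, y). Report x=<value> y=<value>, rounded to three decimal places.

x=-28.441 y=14.979

eq1: (x − 43.824)² + (y + 32.582)² = 86.5116948011²
eq2: (x + 24.101)² + (y − 35.447)² = 20.9233287968²
eq3: (x − 47.744)² + (y + 40.414)² = 94.1941091256²
eq1−eq2, eq1−eq3 (x²,y² cancel):
  -135.850·x + 136.058·y = 5901.705959
  7.840·x − 15.664·y = -457.605625
det = -135.850·-15.664 − 136.058·7.840 = 1061.259680
x = (5901.705959·-15.664 − 136.058·-457.605625) / 1061.259680 = -28.441122
y = (-135.850·-457.605625 − 5901.705959·7.840) / 1061.259680 = 14.978756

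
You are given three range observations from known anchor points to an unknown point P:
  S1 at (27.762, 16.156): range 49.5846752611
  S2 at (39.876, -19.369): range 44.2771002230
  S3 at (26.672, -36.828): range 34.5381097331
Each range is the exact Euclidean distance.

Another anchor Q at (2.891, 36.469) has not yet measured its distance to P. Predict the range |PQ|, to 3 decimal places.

eq1: (x − 27.762)² + (y − 16.156)² = 49.5846752611²
eq2: (x − 39.876)² + (y + 19.369)² = 44.2771002230²
eq3: (x − 26.672)² + (y + 36.828)² = 34.5381097331²
eq1−eq3, eq1−eq2 (x²,y² cancel):
  -2.180·x − 105.968·y = 2301.711185
  24.228·x − 71.050·y = 1431.686974
det = -2.180·-71.050 − -105.968·24.228 = 2722.281704
x = (2301.711185·-71.050 − -105.968·1431.686974) / 2722.281704 = -4.343259
y = (-2.180·1431.686974 − 2301.711185·24.228) / 2722.281704 = -21.631463
|P − Q| = √((-4.343259 − 2.891)² + (-21.631463 − 36.469)²) = 58.549110

58.549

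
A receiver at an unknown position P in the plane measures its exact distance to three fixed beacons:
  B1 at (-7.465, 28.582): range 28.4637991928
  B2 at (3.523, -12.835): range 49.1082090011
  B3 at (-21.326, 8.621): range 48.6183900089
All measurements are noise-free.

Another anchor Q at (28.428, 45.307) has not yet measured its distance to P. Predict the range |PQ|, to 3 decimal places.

eq1: (x + 7.465)² + (y − 28.582)² = 28.4637991928²
eq2: (x − 3.523)² + (y + 12.835)² = 49.1082090011²
eq3: (x + 21.326)² + (y − 8.621)² = 48.6183900089²
eq2−eq3, eq2−eq1 (x²,y² cancel):
  -49.698·x + 42.912·y = 399.839507
  -21.976·x + 82.834·y = 2296.936522
det = -49.698·82.834 − 42.912·-21.976 = -3173.650020
x = (399.839507·82.834 − 42.912·2296.936522) / -3173.650020 = 20.621629
y = (-49.698·2296.936522 − 399.839507·-21.976) / -3173.650020 = 33.200346
|P − Q| = √((20.621629 − 28.428)² + (33.200346 − 45.307)²) = 14.405225

14.405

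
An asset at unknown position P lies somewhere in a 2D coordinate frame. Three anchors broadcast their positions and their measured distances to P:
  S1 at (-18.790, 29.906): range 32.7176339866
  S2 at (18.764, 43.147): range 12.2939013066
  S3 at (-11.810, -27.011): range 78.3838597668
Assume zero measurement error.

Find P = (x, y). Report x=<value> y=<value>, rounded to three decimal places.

x=7.878 y=48.860

eq1: (x + 18.790)² + (y − 29.906)² = 32.7176339866²
eq2: (x − 18.764)² + (y − 43.147)² = 12.2939013066²
eq3: (x + 11.810)² + (y + 27.011)² = 78.3838597668²
eq2−eq1, eq2−eq3 (x²,y² cancel):
  -75.108·x − 26.482·y = -1885.621933
  -61.148·x − 140.316·y = -7337.570547
det = -75.108·-140.316 − -26.482·-61.148 = 8919.532792
x = (-1885.621933·-140.316 − -26.482·-7337.570547) / 8919.532792 = 7.878146
y = (-75.108·-7337.570547 − -1885.621933·-61.148) / 8919.532792 = 48.859985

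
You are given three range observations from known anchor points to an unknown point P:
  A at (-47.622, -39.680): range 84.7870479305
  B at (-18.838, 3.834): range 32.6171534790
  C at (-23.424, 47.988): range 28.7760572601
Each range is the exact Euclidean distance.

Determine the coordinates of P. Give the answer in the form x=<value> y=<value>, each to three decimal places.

eq1: (x + 47.622)² + (y + 39.680)² = 84.7870479305²
eq2: (x + 18.838)² + (y − 3.834)² = 32.6171534790²
eq3: (x + 23.424)² + (y − 47.988)² = 28.7760572601²
eq3−eq2, eq3−eq1 (x²,y² cancel):
  9.172·x − 88.308·y = -2717.779350
  -48.396·x − 175.336·y = -5369.956661
det = 9.172·-175.336 − -88.308·-48.396 = -5881.935760
x = (-2717.779350·-175.336 − -88.308·-5369.956661) / -5881.935760 = -0.393481
y = (9.172·-5369.956661 − -2717.779350·-48.396) / -5881.935760 = 30.735271

x=-0.393 y=30.735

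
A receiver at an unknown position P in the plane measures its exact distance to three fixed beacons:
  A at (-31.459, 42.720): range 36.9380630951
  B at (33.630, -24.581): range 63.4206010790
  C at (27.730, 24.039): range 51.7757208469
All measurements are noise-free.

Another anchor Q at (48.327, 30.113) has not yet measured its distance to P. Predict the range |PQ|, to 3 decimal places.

eq1: (x + 31.459)² + (y − 42.720)² = 36.9380630951²
eq2: (x − 33.630)² + (y + 24.581)² = 63.4206010790²
eq3: (x − 27.730)² + (y − 24.039)² = 51.7757208469²
eq3−eq1, eq3−eq2 (x²,y² cancel):
  -118.378·x + 37.362·y = 2784.145424
  11.800·x − 97.240·y = -953.071332
det = -118.378·-97.240 − 37.362·11.800 = 11070.205120
x = (2784.145424·-97.240 − 37.362·-953.071332) / 11070.205120 = -21.239141
y = (-118.378·-953.071332 − 2784.145424·11.800) / 11070.205120 = 7.223874
|P − Q| = √((-21.239141 − 48.327)² + (7.223874 − 30.113)²) = 73.234965

73.235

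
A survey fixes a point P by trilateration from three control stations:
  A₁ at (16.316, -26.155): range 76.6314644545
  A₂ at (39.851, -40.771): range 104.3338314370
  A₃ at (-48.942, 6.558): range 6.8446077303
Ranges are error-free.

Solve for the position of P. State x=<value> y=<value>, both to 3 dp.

x=-49.323 y=13.392

eq1: (x − 16.316)² + (y + 26.155)² = 76.6314644545²
eq2: (x − 39.851)² + (y + 40.771)² = 104.3338314370²
eq3: (x + 48.942)² + (y − 6.558)² = 6.8446077303²
eq1−eq3, eq1−eq2 (x²,y² cancel):
  -130.516·x + 65.426·y = 7313.563536
  47.070·x − 29.232·y = -2713.086277
det = -130.516·-29.232 − 65.426·47.070 = 735.641892
x = (7313.563536·-29.232 − 65.426·-2713.086277) / 735.641892 = -49.322513
y = (-130.516·-2713.086277 − 7313.563536·47.070) / 735.641892 = 13.392023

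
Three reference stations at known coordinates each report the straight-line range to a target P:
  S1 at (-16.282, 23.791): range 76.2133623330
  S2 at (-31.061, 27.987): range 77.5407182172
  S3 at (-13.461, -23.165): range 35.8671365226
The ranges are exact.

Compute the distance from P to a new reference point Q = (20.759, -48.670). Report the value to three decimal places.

eq1: (x + 16.282)² + (y − 23.791)² = 76.2133623330²
eq2: (x + 31.061)² + (y − 27.987)² = 77.5407182172²
eq3: (x + 13.461)² + (y + 23.165)² = 35.8671365226²
eq2−eq3, eq2−eq1 (x²,y² cancel):
  35.200·x − 102.304·y = 3695.869355
  29.558·x − 8.392·y = -712.856301
det = 35.200·-8.392 − -102.304·29.558 = 2728.503232
x = (3695.869355·-8.392 − -102.304·-712.856301) / 2728.503232 = -38.095534
y = (35.200·-712.856301 − 3695.869355·29.558) / 2728.503232 = -49.233971
|P − Q| = √((-38.095534 − 20.759)² + (-49.233971 − -48.670)²) = 58.857236

58.857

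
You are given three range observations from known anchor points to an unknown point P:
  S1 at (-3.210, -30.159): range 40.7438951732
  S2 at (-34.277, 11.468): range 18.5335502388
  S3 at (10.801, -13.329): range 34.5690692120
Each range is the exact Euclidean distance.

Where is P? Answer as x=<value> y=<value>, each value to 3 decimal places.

eq1: (x + 3.210)² + (y + 30.159)² = 40.7438951732²
eq2: (x + 34.277)² + (y − 11.468)² = 18.5335502388²
eq3: (x − 10.801)² + (y + 13.329)² = 34.5690692120²
eq2−eq3, eq2−eq1 (x²,y² cancel):
  90.156·x − 49.594·y = -1863.631973
  62.134·x − 83.254·y = -1703.130881
det = 90.156·-83.254 − -49.594·62.134 = -4424.374028
x = (-1863.631973·-83.254 − -49.594·-1703.130881) / -4424.374028 = -15.977343
y = (90.156·-1703.130881 − -1863.631973·62.134) / -4424.374028 = 8.532859

x=-15.977 y=8.533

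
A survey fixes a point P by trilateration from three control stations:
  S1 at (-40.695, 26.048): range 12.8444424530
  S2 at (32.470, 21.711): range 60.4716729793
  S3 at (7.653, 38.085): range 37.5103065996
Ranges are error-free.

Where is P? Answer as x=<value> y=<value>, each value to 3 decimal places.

eq1: (x + 40.695)² + (y − 26.048)² = 12.8444424530²
eq2: (x − 32.470)² + (y − 21.711)² = 60.4716729793²
eq3: (x − 7.653)² + (y − 38.085)² = 37.5103065996²
eq1−eq2, eq1−eq3 (x²,y² cancel):
  146.330·x − 8.674·y = -4300.756439
  96.696·x + 24.074·y = -2067.589094
det = 146.330·24.074 − -8.674·96.696 = 4361.489524
x = (-4300.756439·24.074 − -8.674·-2067.589094) / 4361.489524 = -27.850733
y = (146.330·-2067.589094 − -4300.756439·96.696) / 4361.489524 = 25.980948

x=-27.851 y=25.981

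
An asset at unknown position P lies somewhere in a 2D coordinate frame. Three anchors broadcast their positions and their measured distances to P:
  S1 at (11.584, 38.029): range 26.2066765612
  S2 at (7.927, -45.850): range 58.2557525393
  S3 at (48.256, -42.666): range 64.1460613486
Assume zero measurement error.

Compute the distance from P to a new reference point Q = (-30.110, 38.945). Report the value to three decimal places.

eq1: (x − 11.584)² + (y − 38.029)² = 26.2066765612²
eq2: (x − 7.927)² + (y + 45.850)² = 58.2557525393²
eq3: (x − 48.256)² + (y + 42.666)² = 64.1460613486²
eq2−eq3, eq2−eq1 (x²,y² cancel):
  80.658·x + 6.368·y = 1262.984780
  7.314·x + 167.758·y = 2122.276876
det = 80.658·167.758 − 6.368·7.314 = 13484.449212
x = (1262.984780·167.758 − 6.368·2122.276876) / 13484.449212 = 14.710363
y = (80.658·2122.276876 − 1262.984780·7.314) / 13484.449212 = 12.009474
|P − Q| = √((14.710363 − -30.110)² + (12.009474 − 38.945)²) = 52.291371

52.291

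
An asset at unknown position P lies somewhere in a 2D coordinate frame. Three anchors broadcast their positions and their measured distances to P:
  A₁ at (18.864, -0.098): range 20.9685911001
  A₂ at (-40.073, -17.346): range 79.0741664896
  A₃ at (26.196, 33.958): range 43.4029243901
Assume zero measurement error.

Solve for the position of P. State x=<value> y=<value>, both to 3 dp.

x=38.410 y=-7.691

eq1: (x − 18.864)² + (y + 0.098)² = 20.9685911001²
eq2: (x + 40.073)² + (y + 17.346)² = 79.0741664896²
eq3: (x − 26.196)² + (y − 33.958)² = 43.4029243901²
eq2−eq1, eq2−eq3 (x²,y² cancel):
  117.874·x + 34.496·y = 4262.173048
  132.538·x + 102.608·y = 4301.557095
det = 117.874·102.608 − 34.496·132.538 = 7522.784544
x = (4262.173048·102.608 − 34.496·4301.557095) / 7522.784544 = 38.409519
y = (117.874·4301.557095 − 4262.173048·132.538) / 7522.784544 = -7.691055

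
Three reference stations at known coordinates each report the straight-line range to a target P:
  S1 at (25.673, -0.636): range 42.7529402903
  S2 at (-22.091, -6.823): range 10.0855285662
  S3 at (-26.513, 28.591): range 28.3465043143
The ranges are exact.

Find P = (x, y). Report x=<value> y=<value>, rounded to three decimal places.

x=-17.005 y=1.886

eq1: (x − 25.673)² + (y + 0.636)² = 42.7529402903²
eq2: (x + 22.091)² + (y + 6.823)² = 10.0855285662²
eq3: (x + 26.513)² + (y − 28.591)² = 28.3465043143²
eq2−eq1, eq2−eq3 (x²,y² cancel):
  95.528·x + 12.374·y = -1601.154202
  -8.844·x + 70.828·y = 284.012420
det = 95.528·70.828 − 12.374·-8.844 = 6875.492840
x = (-1601.154202·70.828 − 12.374·284.012420) / 6875.492840 = -17.005460
y = (95.528·284.012420 − -1601.154202·-8.844) / 6875.492840 = 1.886487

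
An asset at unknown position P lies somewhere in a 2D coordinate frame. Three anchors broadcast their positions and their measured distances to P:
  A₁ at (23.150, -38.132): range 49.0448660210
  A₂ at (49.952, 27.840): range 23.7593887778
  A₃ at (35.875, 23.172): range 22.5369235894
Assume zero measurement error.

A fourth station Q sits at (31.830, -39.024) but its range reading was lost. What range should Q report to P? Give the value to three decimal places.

eq1: (x − 23.150)² + (y + 38.132)² = 49.0448660210²
eq2: (x − 49.952)² + (y − 27.840)² = 23.7593887778²
eq3: (x − 35.875)² + (y − 23.172)² = 22.5369235894²
eq2−eq1, eq2−eq3 (x²,y² cancel):
  -53.604·x − 131.944·y = -3121.186308
  -28.154·x − 9.336·y = -1389.715065
det = -53.604·-9.336 − -131.944·-28.154 = -3214.304432
x = (-3121.186308·-9.336 − -131.944·-1389.715065) / -3214.304432 = 47.980884
y = (-53.604·-1389.715065 − -3121.186308·-28.154) / -3214.304432 = 4.162516
|P − Q| = √((47.980884 − 31.830)² + (4.162516 − -39.024)²) = 46.107767

46.108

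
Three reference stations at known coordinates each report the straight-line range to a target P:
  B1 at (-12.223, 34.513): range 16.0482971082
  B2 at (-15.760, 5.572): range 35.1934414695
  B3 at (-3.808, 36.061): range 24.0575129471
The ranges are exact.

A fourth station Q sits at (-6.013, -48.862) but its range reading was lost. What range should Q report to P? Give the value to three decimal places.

eq1: (x + 12.223)² + (y − 34.513)² = 16.0482971082²
eq2: (x + 15.760)² + (y − 5.572)² = 35.1934414695²
eq3: (x + 3.808)² + (y − 36.061)² = 24.0575129471²
eq2−eq3, eq2−eq1 (x²,y² cancel):
  23.904·x + 60.978·y = 1695.286194
  7.074·x + 57.882·y = 2042.154596
det = 23.904·57.882 − 60.978·7.074 = 952.252956
x = (1695.286194·57.882 − 60.978·2042.154596) / 952.252956 = -27.723671
y = (23.904·2042.154596 − 1695.286194·7.074) / 952.252956 = 38.669566
|P − Q| = √((-27.723671 − -6.013)² + (38.669566 − -48.862)²) = 90.183859

90.184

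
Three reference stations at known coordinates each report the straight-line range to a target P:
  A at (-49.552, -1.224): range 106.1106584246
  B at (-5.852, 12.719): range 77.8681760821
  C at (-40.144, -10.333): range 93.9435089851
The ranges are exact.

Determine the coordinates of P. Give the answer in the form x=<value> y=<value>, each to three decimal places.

eq1: (x + 49.552)² + (y + 1.224)² = 106.1106584246²
eq2: (x + 5.852)² + (y − 12.719)² = 77.8681760821²
eq3: (x + 40.144)² + (y + 10.333)² = 93.9435089851²
eq3−eq2, eq3−eq1 (x²,y² cancel):
  68.584·x + 46.104·y = 1239.637274
  -18.816·x + 18.218·y = -1695.501696
det = 68.584·18.218 − 46.104·-18.816 = 2116.956176
x = (1239.637274·18.218 − 46.104·-1695.501696) / 2116.956176 = 47.593391
y = (68.584·-1695.501696 − 1239.637274·-18.816) / 2116.956176 = -43.911761

x=47.593 y=-43.912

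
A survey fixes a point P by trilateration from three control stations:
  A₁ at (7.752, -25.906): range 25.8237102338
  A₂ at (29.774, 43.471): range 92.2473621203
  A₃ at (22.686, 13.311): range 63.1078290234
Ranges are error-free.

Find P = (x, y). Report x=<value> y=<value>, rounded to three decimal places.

x=-15.654 y=-36.815

eq1: (x − 7.752)² + (y + 25.906)² = 25.8237102338²
eq2: (x − 29.774)² + (y − 43.471)² = 92.2473621203²
eq3: (x − 22.686)² + (y − 13.311)² = 63.1078290234²
eq2−eq1, eq2−eq3 (x²,y² cancel):
  -44.044·x − 138.754·y = 5797.707231
  -14.176·x − 60.320·y = 2442.596134
det = -44.044·-60.320 − -138.754·-14.176 = 689.757376
x = (5797.707231·-60.320 − -138.754·2442.596134) / 689.757376 = -15.654369
y = (-44.044·2442.596134 − 5797.707231·-14.176) / 689.757376 = -36.814984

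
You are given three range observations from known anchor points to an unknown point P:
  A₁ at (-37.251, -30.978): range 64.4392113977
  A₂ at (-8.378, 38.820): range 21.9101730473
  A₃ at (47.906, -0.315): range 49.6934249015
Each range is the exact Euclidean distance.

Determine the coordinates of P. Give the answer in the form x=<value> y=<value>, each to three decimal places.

eq1: (x + 37.251)² + (y + 30.978)² = 64.4392113977²
eq2: (x + 8.378)² + (y − 38.820)² = 21.9101730473²
eq3: (x − 47.906)² + (y + 0.315)² = 49.6934249015²
eq2−eq1, eq2−eq3 (x²,y² cancel):
  -57.746·x − 139.596·y = -2902.266082
  112.568·x − 78.270·y = -1271.480018
det = -57.746·-78.270 − -139.596·112.568 = 20233.821948
x = (-2902.266082·-78.270 − -139.596·-1271.480018) / 20233.821948 = 2.454645
y = (-57.746·-1271.480018 − -2902.266082·112.568) / 20233.821948 = 19.775066

x=2.455 y=19.775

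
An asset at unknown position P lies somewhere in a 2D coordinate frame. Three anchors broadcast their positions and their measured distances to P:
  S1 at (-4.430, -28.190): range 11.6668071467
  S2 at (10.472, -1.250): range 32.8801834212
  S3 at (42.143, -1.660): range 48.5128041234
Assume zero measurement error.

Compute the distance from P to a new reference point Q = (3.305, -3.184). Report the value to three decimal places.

30.714

eq1: (x + 4.430)² + (y + 28.190)² = 11.6668071467²
eq2: (x − 10.472)² + (y + 1.250)² = 32.8801834212²
eq3: (x − 42.143)² + (y + 1.660)² = 48.5128041234²
eq2−eq1, eq2−eq3 (x²,y² cancel):
  -29.804·x − 53.880·y = 1648.067789
  63.342·x − 0.820·y = 395.177063
det = -29.804·-0.820 − -53.880·63.342 = 3437.306240
x = (1648.067789·-0.820 − -53.880·395.177063) / 3437.306240 = 5.801265
y = (-29.804·395.177063 − 1648.067789·63.342) / 3437.306240 = -33.796746
|P − Q| = √((5.801265 − 3.305)² + (-33.796746 − -3.184)²) = 30.714355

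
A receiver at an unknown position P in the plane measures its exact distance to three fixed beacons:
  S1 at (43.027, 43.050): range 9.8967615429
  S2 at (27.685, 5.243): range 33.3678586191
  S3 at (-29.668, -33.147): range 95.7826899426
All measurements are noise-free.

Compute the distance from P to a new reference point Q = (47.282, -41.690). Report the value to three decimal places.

80.587

eq1: (x − 43.027)² + (y − 43.050)² = 9.8967615429²
eq2: (x − 27.685)² + (y − 5.243)² = 33.3678586191²
eq3: (x + 29.668)² + (y + 33.147)² = 95.7826899426²
eq3−eq1, eq3−eq2 (x²,y² cancel):
  145.390·x + 152.394·y = 10802.089200
  114.706·x + 76.780·y = 6875.944145
det = 145.390·76.780 − 152.394·114.706 = -6317.461964
x = (10802.089200·76.780 − 152.394·6875.944145) / -6317.461964 = 34.581644
y = (145.390·6875.944145 − 10802.089200·114.706) / -6317.461964 = 37.890363
|P − Q| = √((34.581644 − 47.282)² + (37.890363 − -41.690)²) = 80.587425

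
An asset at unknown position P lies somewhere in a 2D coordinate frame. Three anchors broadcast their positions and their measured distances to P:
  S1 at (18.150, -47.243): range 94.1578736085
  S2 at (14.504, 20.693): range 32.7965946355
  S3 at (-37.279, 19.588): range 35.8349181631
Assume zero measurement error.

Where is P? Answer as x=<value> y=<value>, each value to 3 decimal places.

eq1: (x − 18.150)² + (y + 47.243)² = 94.1578736085²
eq2: (x − 14.504)² + (y − 20.693)² = 32.7965946355²
eq3: (x + 37.279)² + (y − 19.588)² = 35.8349181631²
eq3−eq1, eq3−eq2 (x²,y² cancel):
  110.858·x − 133.662·y = -6793.653839
  103.566·x + 2.210·y = -926.322580
det = 110.858·2.210 − -133.662·103.566 = 14087.834872
x = (-6793.653839·2.210 − -133.662·-926.322580) / 14087.834872 = -9.854467
y = (110.858·-926.322580 − -6793.653839·103.566) / 14087.834872 = 42.653913

x=-9.854 y=42.654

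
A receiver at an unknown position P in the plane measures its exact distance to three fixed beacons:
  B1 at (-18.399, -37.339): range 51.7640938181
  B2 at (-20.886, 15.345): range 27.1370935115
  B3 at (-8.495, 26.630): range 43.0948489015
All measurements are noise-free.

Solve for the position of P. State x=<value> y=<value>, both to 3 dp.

x=-46.428 y=6.180

eq1: (x + 18.399)² + (y + 37.339)² = 51.7640938181²
eq2: (x + 20.886)² + (y − 15.345)² = 27.1370935115²
eq3: (x + 8.495)² + (y − 26.630)² = 43.0948489015²
eq1−eq2, eq1−eq3 (x²,y² cancel):
  -4.974·x + 105.368·y = 882.069464
  19.808·x + 127.938·y = -129.046790
det = -4.974·127.938 − 105.368·19.808 = -2723.492956
x = (882.069464·127.938 − 105.368·-129.046790) / -2723.492956 = -46.428468
y = (-4.974·-129.046790 − 882.069464·19.808) / -2723.492956 = 6.179621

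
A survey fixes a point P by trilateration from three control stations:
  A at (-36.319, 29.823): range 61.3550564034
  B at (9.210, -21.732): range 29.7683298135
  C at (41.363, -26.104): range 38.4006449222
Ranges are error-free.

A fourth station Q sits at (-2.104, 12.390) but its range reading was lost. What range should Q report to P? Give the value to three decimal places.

23.214

eq1: (x + 36.319)² + (y − 29.823)² = 61.3550564034²
eq2: (x − 9.210)² + (y + 21.732)² = 29.7683298135²
eq3: (x − 41.363)² + (y + 26.104)² = 38.4006449222²
eq1−eq2, eq1−eq3 (x²,y² cancel):
  91.058·x − 103.110·y = 1226.912320
  155.364·x − 111.854·y = 2473.668911
det = 91.058·-111.854 − -103.110·155.364 = 5834.380508
x = (1226.912320·-111.854 − -103.110·2473.668911) / 5834.380508 = 20.194938
y = (91.058·2473.668911 − 1226.912320·155.364) / 5834.380508 = 5.935392
|P − Q| = √((20.194938 − -2.104)² + (5.935392 − 12.390)²) = 23.214318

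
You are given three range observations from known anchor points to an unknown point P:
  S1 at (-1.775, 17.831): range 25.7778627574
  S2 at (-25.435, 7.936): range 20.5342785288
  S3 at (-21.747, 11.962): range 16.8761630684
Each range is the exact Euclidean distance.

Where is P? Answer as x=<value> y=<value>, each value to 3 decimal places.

x=-25.255 y=28.469

eq1: (x + 1.775)² + (y − 17.831)² = 25.7778627574²
eq2: (x + 25.435)² + (y − 7.936)² = 20.5342785288²
eq3: (x + 21.747)² + (y − 11.962)² = 16.8761630684²
eq3−eq1, eq3−eq2 (x²,y² cancel):
  39.944·x + 11.738·y = -674.619595
  -7.376·x − 8.052·y = -42.953847
det = 39.944·-8.052 − 11.738·-7.376 = -235.049600
x = (-674.619595·-8.052 − 11.738·-42.953847) / -235.049600 = -25.255219
y = (39.944·-42.953847 − -674.619595·-7.376) / -235.049600 = 28.469492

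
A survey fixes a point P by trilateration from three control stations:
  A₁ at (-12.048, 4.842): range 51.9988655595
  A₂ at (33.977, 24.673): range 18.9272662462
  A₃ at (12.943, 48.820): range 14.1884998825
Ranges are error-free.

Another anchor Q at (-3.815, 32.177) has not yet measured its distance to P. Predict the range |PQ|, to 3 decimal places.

eq1: (x + 12.048)² + (y − 4.842)² = 51.9988655595²
eq2: (x − 33.977)² + (y − 24.673)² = 18.9272662462²
eq3: (x − 12.943)² + (y − 48.820)² = 14.1884998825²
eq1−eq3, eq1−eq2 (x²,y² cancel):
  49.982·x + 87.956·y = 4884.882872
  92.050·x + 39.662·y = 3940.234802
det = 49.982·39.662 − 87.956·92.050 = -6113.963716
x = (4884.882872·39.662 − 87.956·3940.234802) / -6113.963716 = 24.995743
y = (49.982·3940.234802 − 4884.882872·92.050) / -6113.963716 = 41.333685
|P − Q| = √((24.995743 − -3.815)² + (41.333685 − 32.177)²) = 30.230842

30.231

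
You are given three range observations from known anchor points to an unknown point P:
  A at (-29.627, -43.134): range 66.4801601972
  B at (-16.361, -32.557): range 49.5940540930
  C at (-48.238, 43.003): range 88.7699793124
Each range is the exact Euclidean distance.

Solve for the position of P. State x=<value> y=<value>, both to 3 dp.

x=25.649 y=-6.199

eq1: (x + 29.627)² + (y + 43.134)² = 66.4801601972²
eq2: (x + 16.361)² + (y + 32.557)² = 49.5940540930²
eq3: (x + 48.238)² + (y − 43.003)² = 88.7699793124²
eq1−eq3, eq1−eq2 (x²,y² cancel):
  -37.222·x + 172.274·y = -2022.635959
  26.532·x + 21.154·y = 549.380983
det = -37.222·21.154 − 172.274·26.532 = -5358.167956
x = (-2022.635959·21.154 − 172.274·549.380983) / -5358.167956 = 25.648860
y = (-37.222·549.380983 − -2022.635959·26.532) / -5358.167956 = -6.199044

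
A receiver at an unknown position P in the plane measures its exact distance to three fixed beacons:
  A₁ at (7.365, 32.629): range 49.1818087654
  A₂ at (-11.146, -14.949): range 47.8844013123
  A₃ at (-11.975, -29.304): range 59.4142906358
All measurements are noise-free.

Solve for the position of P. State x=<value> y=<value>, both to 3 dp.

x=-40.794 y=22.653

eq1: (x − 7.365)² + (y − 32.629)² = 49.1818087654²
eq2: (x + 11.146)² + (y + 14.949)² = 47.8844013123²
eq3: (x + 11.975)² + (y + 29.304)² = 59.4142906358²
eq1−eq2, eq1−eq3 (x²,y² cancel):
  -37.022·x − 95.156·y = -645.254525
  -38.680·x − 123.866·y = -1227.977443
det = -37.022·-123.866 − -95.156·-38.680 = 905.132972
x = (-645.254525·-123.866 − -95.156·-1227.977443) / 905.132972 = -40.794365
y = (-37.022·-1227.977443 − -645.254525·-38.680) / 905.132972 = 22.652733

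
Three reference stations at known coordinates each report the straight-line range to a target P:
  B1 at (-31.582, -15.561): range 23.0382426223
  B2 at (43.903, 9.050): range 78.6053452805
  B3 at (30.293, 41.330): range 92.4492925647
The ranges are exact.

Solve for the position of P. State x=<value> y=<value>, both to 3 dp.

eq1: (x + 31.582)² + (y + 15.561)² = 23.0382426223²
eq2: (x − 43.903)² + (y − 9.050)² = 78.6053452805²
eq3: (x − 30.293)² + (y − 41.330)² = 92.4492925647²
eq3−eq2, eq3−eq1 (x²,y² cancel):
  27.220·x − 64.560·y = 1751.612549
  -123.750·x − 113.782·y = 6629.843769
det = 27.220·-113.782 − -64.560·-123.750 = -11086.446040
x = (1751.612549·-113.782 − -64.560·6629.843769) / -11086.446040 = -20.630663
y = (27.220·6629.843769 − 1751.612549·-123.750) / -11086.446040 = -35.829913

x=-20.631 y=-35.830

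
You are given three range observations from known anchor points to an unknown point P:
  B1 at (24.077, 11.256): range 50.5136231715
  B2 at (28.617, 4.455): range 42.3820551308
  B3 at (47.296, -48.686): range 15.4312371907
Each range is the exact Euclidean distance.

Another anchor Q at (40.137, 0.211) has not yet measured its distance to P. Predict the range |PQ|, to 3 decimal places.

eq1: (x − 24.077)² + (y − 11.256)² = 50.5136231715²
eq2: (x − 28.617)² + (y − 4.455)² = 42.3820551308²
eq3: (x − 47.296)² + (y + 48.686)² = 15.4312371907²
eq1−eq3, eq1−eq2 (x²,y² cancel):
  46.438·x − 119.884·y = 6214.341792
  9.080·x − 13.602·y = 887.767778
det = 46.438·-13.602 − -119.884·9.080 = 456.897044
x = (6214.341792·-13.602 − -119.884·887.767778) / 456.897044 = 47.935690
y = (46.438·887.767778 − 6214.341792·9.080) / 456.897044 = -33.268027
|P − Q| = √((47.935690 − 40.137)² + (-33.268027 − 0.211)²) = 34.375352

34.375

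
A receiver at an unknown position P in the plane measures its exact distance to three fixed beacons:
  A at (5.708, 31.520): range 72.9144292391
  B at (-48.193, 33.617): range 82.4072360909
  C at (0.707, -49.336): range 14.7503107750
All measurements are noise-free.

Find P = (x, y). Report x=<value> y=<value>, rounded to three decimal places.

x=-10.373 y=-39.599

eq1: (x − 5.708)² + (y − 31.520)² = 72.9144292391²
eq2: (x + 48.193)² + (y − 33.617)² = 82.4072360909²
eq3: (x − 0.707)² + (y + 49.336)² = 14.7503107750²
eq1−eq2, eq1−eq3 (x²,y² cancel):
  -107.802·x + 4.194·y = 952.137705
  -10.002·x − 161.712·y = 6507.391404
det = -107.802·-161.712 − 4.194·-10.002 = 17474.825412
x = (952.137705·-161.712 − 4.194·6507.391404) / 17474.825412 = -10.372870
y = (-107.802·6507.391404 − 952.137705·-10.002) / 17474.825412 = -39.599052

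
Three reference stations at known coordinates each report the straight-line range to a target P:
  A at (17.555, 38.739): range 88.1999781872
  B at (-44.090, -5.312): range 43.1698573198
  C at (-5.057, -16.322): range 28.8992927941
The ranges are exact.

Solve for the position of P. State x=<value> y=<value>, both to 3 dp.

eq1: (x − 17.555)² + (y − 38.739)² = 88.1999781872²
eq2: (x + 44.090)² + (y + 5.312)² = 43.1698573198²
eq3: (x + 5.057)² + (y + 16.322)² = 28.8992927941²
eq1−eq3, eq1−eq2 (x²,y² cancel):
  -45.224·x − 110.122·y = 5427.159815
  -123.290·x − 88.102·y = 6078.856869
det = -45.224·-88.102 − -110.122·-123.290 = -9592.616532
x = (5427.159815·-88.102 − -110.122·6078.856869) / -9592.616532 = -19.939528
y = (-45.224·6078.856869 − 5427.159815·-123.290) / -9592.616532 = -41.094555

x=-19.940 y=-41.095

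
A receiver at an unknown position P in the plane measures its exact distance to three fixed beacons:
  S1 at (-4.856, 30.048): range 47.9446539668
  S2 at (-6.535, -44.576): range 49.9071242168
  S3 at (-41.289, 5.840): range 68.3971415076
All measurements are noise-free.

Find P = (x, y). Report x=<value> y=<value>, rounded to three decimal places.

x=25.951 y=-6.689

eq1: (x + 4.856)² + (y − 30.048)² = 47.9446539668²
eq2: (x + 6.535)² + (y + 44.576)² = 49.9071242168²
eq3: (x + 41.289)² + (y − 5.840)² = 68.3971415076²
eq2−eq1, eq2−eq3 (x²,y² cancel):
  3.358·x + 149.248·y = -911.231757
  -69.508·x + 100.832·y = -2478.286799
det = 3.358·100.832 − 149.248·-69.508 = 10712.523840
x = (-911.231757·100.832 − 149.248·-2478.286799) / 10712.523840 = 25.950750
y = (3.358·-2478.286799 − -911.231757·-69.508) / 10712.523840 = -6.689365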